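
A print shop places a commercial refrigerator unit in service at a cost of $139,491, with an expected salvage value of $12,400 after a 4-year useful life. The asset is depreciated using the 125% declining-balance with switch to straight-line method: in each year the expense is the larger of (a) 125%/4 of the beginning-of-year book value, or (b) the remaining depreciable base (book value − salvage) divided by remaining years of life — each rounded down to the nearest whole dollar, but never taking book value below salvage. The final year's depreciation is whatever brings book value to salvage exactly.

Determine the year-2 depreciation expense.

Depreciable base = $139,491 − $12,400 = $127,091.
Year 1: DB = ⌊$139,491 × 125%/4⌋ = $43,590; SL = ⌊$127,091/4⌋ = $31,772 → take DB $43,590. Book value $95,901.
Year 2: DB = ⌊$95,901 × 125%/4⌋ = $29,969; SL = ⌊$83,501/3⌋ = $27,833 → take DB $29,969. Book value $65,932.

$29,969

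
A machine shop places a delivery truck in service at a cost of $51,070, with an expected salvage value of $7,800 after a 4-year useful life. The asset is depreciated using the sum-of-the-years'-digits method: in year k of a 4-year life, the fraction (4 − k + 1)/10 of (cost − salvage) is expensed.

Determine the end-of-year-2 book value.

Depreciable base = $51,070 − $7,800 = $43,270.
Sum of the years' digits = 4+3+2+1 = 10.
Year 1: $43,270 × 4/10 = $17,308. Book value $33,762.
Year 2: $43,270 × 3/10 = $12,981. Book value $20,781.

$20,781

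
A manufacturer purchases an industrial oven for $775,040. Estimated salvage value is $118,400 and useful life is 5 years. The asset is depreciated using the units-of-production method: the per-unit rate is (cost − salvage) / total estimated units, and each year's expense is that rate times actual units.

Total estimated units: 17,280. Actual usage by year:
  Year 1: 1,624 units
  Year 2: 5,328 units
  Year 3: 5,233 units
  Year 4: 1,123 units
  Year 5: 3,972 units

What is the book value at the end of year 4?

$269,336

Depreciable base = $775,040 − $118,400 = $656,640.
Rate = $656,640 / 17,280 units = $38 per unit.
Year 1: 1,624 × $38 = $61,712. Book value $713,328.
Year 2: 5,328 × $38 = $202,464. Book value $510,864.
Year 3: 5,233 × $38 = $198,854. Book value $312,010.
Year 4: 1,123 × $38 = $42,674. Book value $269,336.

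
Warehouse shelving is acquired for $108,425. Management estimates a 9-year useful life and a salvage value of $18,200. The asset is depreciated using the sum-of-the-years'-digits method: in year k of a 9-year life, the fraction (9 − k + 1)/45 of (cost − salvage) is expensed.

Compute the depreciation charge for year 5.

Depreciable base = $108,425 − $18,200 = $90,225.
Sum of the years' digits = 9+8+7+6+5+4+3+2+1 = 45.
Year 1: $90,225 × 9/45 = $18,045. Book value $90,380.
Year 2: $90,225 × 8/45 = $16,040. Book value $74,340.
Year 3: $90,225 × 7/45 = $14,035. Book value $60,305.
Year 4: $90,225 × 6/45 = $12,030. Book value $48,275.
Year 5: $90,225 × 5/45 = $10,025. Book value $38,250.

$10,025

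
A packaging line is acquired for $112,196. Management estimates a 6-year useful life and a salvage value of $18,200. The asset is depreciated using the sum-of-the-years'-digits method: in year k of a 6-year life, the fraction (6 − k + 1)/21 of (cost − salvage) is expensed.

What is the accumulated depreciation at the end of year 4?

$80,568

Depreciable base = $112,196 − $18,200 = $93,996.
Sum of the years' digits = 6+5+4+3+2+1 = 21.
Year 1: $93,996 × 6/21 = $26,856. Book value $85,340.
Year 2: $93,996 × 5/21 = $22,380. Book value $62,960.
Year 3: $93,996 × 4/21 = $17,904. Book value $45,056.
Year 4: $93,996 × 3/21 = $13,428. Book value $31,628.
Accumulated through year 4 = $112,196 − $31,628 = $80,568.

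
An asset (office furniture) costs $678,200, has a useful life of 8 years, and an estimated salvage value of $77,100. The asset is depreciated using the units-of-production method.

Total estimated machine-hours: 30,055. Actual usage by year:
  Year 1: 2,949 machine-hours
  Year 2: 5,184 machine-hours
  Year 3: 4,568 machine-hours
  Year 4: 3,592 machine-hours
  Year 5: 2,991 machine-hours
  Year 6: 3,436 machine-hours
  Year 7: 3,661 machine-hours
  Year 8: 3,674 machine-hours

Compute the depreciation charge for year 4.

Depreciable base = $678,200 − $77,100 = $601,100.
Rate = $601,100 / 30,055 machine-hours = $20 per machine-hour.
Year 1: 2,949 × $20 = $58,980. Book value $619,220.
Year 2: 5,184 × $20 = $103,680. Book value $515,540.
Year 3: 4,568 × $20 = $91,360. Book value $424,180.
Year 4: 3,592 × $20 = $71,840. Book value $352,340.

$71,840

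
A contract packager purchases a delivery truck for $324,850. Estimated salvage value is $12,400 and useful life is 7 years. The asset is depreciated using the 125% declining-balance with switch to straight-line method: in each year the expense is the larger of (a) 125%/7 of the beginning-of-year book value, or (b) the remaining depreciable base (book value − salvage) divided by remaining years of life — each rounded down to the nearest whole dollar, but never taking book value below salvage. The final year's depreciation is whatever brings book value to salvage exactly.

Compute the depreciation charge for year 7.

$41,359

Depreciable base = $324,850 − $12,400 = $312,450.
Year 1: DB = ⌊$324,850 × 125%/7⌋ = $58,008; SL = ⌊$312,450/7⌋ = $44,635 → take DB $58,008. Book value $266,842.
Year 2: DB = ⌊$266,842 × 125%/7⌋ = $47,650; SL = ⌊$254,442/6⌋ = $42,407 → take DB $47,650. Book value $219,192.
Year 3: DB = ⌊$219,192 × 125%/7⌋ = $39,141; SL = ⌊$206,792/5⌋ = $41,358 → take SL $41,358. Book value $177,834.
Year 4: DB = ⌊$177,834 × 125%/7⌋ = $31,756; SL = ⌊$165,434/4⌋ = $41,358 → take SL $41,358. Book value $136,476.
Year 5: DB = ⌊$136,476 × 125%/7⌋ = $24,370; SL = ⌊$124,076/3⌋ = $41,358 → take SL $41,358. Book value $95,118.
Year 6: DB = ⌊$95,118 × 125%/7⌋ = $16,985; SL = ⌊$82,718/2⌋ = $41,359 → take SL $41,359. Book value $53,759.
Year 7 (final): $53,759 − $12,400 = $41,359. Book value $12,400.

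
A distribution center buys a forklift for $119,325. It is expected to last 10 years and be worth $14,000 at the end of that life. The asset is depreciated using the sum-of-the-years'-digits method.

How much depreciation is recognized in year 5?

Depreciable base = $119,325 − $14,000 = $105,325.
Sum of the years' digits = 10+9+8+7+6+5+4+3+2+1 = 55.
Year 1: $105,325 × 10/55 = $19,150. Book value $100,175.
Year 2: $105,325 × 9/55 = $17,235. Book value $82,940.
Year 3: $105,325 × 8/55 = $15,320. Book value $67,620.
Year 4: $105,325 × 7/55 = $13,405. Book value $54,215.
Year 5: $105,325 × 6/55 = $11,490. Book value $42,725.

$11,490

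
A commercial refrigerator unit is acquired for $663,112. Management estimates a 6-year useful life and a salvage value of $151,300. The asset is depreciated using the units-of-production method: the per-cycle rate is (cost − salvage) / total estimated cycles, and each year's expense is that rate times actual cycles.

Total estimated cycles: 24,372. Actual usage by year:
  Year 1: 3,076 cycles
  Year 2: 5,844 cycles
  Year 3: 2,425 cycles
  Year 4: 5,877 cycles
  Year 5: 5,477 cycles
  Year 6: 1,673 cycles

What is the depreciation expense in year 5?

$115,017

Depreciable base = $663,112 − $151,300 = $511,812.
Rate = $511,812 / 24,372 cycles = $21 per cycle.
Year 1: 3,076 × $21 = $64,596. Book value $598,516.
Year 2: 5,844 × $21 = $122,724. Book value $475,792.
Year 3: 2,425 × $21 = $50,925. Book value $424,867.
Year 4: 5,877 × $21 = $123,417. Book value $301,450.
Year 5: 5,477 × $21 = $115,017. Book value $186,433.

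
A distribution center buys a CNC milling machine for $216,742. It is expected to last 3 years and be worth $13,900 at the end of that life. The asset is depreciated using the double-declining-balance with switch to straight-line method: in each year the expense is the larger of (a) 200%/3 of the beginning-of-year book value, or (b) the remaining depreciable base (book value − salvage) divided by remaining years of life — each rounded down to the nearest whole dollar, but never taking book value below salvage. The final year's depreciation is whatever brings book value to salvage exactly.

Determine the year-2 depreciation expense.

$48,165

Depreciable base = $216,742 − $13,900 = $202,842.
Year 1: DB = ⌊$216,742 × 200%/3⌋ = $144,494; SL = ⌊$202,842/3⌋ = $67,614 → take DB $144,494. Book value $72,248.
Year 2: DB = ⌊$72,248 × 200%/3⌋ = $48,165; SL = ⌊$58,348/2⌋ = $29,174 → take DB $48,165. Book value $24,083.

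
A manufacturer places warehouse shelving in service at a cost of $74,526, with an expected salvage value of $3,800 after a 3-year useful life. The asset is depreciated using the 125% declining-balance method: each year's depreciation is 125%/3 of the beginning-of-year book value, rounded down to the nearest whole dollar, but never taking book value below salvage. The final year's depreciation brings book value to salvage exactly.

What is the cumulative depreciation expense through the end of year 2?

$49,166

Depreciable base = $74,526 − $3,800 = $70,726.
Year 1: ⌊$74,526 × 125%/3⌋ = $31,052. Book value $43,474.
Year 2: ⌊$43,474 × 125%/3⌋ = $18,114. Book value $25,360.
Accumulated through year 2 = $74,526 − $25,360 = $49,166.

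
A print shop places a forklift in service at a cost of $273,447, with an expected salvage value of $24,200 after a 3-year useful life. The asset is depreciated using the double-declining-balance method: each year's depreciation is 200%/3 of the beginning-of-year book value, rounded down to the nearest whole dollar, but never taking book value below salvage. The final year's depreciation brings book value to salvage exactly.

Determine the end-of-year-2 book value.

Depreciable base = $273,447 − $24,200 = $249,247.
Year 1: ⌊$273,447 × 200%/3⌋ = $182,298. Book value $91,149.
Year 2: ⌊$91,149 × 200%/3⌋ = $60,766. Book value $30,383.

$30,383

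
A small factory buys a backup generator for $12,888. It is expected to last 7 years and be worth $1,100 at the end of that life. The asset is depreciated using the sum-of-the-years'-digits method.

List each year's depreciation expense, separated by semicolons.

Depreciable base = $12,888 − $1,100 = $11,788.
Sum of the years' digits = 7+6+5+4+3+2+1 = 28.
Year 1: $11,788 × 7/28 = $2,947. Book value $9,941.
Year 2: $11,788 × 6/28 = $2,526. Book value $7,415.
Year 3: $11,788 × 5/28 = $2,105. Book value $5,310.
Year 4: $11,788 × 4/28 = $1,684. Book value $3,626.
Year 5: $11,788 × 3/28 = $1,263. Book value $2,363.
Year 6: $11,788 × 2/28 = $842. Book value $1,521.
Year 7: $11,788 × 1/28 = $421. Book value $1,100.

$2,947; $2,526; $2,105; $1,684; $1,263; $842; $421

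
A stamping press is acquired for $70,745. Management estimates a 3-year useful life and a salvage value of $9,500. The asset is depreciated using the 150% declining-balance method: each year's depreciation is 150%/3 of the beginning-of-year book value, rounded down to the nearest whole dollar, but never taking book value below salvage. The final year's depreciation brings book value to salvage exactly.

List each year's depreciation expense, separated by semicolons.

$35,372; $17,686; $8,187

Depreciable base = $70,745 − $9,500 = $61,245.
Year 1: ⌊$70,745 × 150%/3⌋ = $35,372. Book value $35,373.
Year 2: ⌊$35,373 × 150%/3⌋ = $17,686. Book value $17,687.
Year 3 (final): $17,687 − $9,500 = $8,187. Book value $9,500.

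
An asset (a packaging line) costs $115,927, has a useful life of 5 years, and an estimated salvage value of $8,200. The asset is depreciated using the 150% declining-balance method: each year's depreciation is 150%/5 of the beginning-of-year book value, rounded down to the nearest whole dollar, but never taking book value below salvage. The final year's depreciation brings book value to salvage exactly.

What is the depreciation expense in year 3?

Depreciable base = $115,927 − $8,200 = $107,727.
Year 1: ⌊$115,927 × 150%/5⌋ = $34,778. Book value $81,149.
Year 2: ⌊$81,149 × 150%/5⌋ = $24,344. Book value $56,805.
Year 3: ⌊$56,805 × 150%/5⌋ = $17,041. Book value $39,764.

$17,041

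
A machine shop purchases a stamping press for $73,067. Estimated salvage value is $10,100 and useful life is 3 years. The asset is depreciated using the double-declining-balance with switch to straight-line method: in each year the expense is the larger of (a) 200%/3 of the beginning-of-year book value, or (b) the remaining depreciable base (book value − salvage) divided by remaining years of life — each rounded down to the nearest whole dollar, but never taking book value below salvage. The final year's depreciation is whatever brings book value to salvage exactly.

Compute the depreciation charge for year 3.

$0

Depreciable base = $73,067 − $10,100 = $62,967.
Year 1: DB = ⌊$73,067 × 200%/3⌋ = $48,711; SL = ⌊$62,967/3⌋ = $20,989 → take DB $48,711. Book value $24,356.
Year 2: DB = ⌊$24,356 × 200%/3⌋ = $16,237; SL = ⌊$14,256/2⌋ = $7,128 → take DB $16,237, capped at $14,256. Book value $10,100.
Year 3 (final): $10,100 − $10,100 = $0. Book value $10,100.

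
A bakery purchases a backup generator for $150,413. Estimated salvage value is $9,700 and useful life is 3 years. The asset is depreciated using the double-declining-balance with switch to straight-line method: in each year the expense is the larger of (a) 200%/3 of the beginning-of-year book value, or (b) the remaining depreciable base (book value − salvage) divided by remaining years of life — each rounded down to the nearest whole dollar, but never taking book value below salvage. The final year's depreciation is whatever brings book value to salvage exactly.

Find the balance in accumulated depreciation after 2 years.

Depreciable base = $150,413 − $9,700 = $140,713.
Year 1: DB = ⌊$150,413 × 200%/3⌋ = $100,275; SL = ⌊$140,713/3⌋ = $46,904 → take DB $100,275. Book value $50,138.
Year 2: DB = ⌊$50,138 × 200%/3⌋ = $33,425; SL = ⌊$40,438/2⌋ = $20,219 → take DB $33,425. Book value $16,713.
Accumulated through year 2 = $150,413 − $16,713 = $133,700.

$133,700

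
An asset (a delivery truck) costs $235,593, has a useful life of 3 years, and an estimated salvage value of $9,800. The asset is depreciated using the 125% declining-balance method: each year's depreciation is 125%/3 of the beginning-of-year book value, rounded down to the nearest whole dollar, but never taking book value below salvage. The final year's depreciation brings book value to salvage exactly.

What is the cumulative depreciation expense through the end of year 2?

$155,425

Depreciable base = $235,593 − $9,800 = $225,793.
Year 1: ⌊$235,593 × 125%/3⌋ = $98,163. Book value $137,430.
Year 2: ⌊$137,430 × 125%/3⌋ = $57,262. Book value $80,168.
Accumulated through year 2 = $235,593 − $80,168 = $155,425.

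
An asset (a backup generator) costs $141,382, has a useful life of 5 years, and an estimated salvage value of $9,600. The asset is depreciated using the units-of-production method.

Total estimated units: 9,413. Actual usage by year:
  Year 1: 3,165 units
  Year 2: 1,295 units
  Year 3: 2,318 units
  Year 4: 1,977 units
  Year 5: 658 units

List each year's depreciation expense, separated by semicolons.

$44,310; $18,130; $32,452; $27,678; $9,212

Depreciable base = $141,382 − $9,600 = $131,782.
Rate = $131,782 / 9,413 units = $14 per unit.
Year 1: 3,165 × $14 = $44,310. Book value $97,072.
Year 2: 1,295 × $14 = $18,130. Book value $78,942.
Year 3: 2,318 × $14 = $32,452. Book value $46,490.
Year 4: 1,977 × $14 = $27,678. Book value $18,812.
Year 5: 658 × $14 = $9,212. Book value $9,600.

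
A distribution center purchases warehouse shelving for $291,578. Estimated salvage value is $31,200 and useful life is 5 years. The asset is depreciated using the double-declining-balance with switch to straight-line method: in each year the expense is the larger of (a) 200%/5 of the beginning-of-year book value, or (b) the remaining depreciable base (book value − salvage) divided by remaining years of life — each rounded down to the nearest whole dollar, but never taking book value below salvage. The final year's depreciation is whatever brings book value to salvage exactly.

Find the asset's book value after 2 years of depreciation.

Depreciable base = $291,578 − $31,200 = $260,378.
Year 1: DB = ⌊$291,578 × 200%/5⌋ = $116,631; SL = ⌊$260,378/5⌋ = $52,075 → take DB $116,631. Book value $174,947.
Year 2: DB = ⌊$174,947 × 200%/5⌋ = $69,978; SL = ⌊$143,747/4⌋ = $35,936 → take DB $69,978. Book value $104,969.

$104,969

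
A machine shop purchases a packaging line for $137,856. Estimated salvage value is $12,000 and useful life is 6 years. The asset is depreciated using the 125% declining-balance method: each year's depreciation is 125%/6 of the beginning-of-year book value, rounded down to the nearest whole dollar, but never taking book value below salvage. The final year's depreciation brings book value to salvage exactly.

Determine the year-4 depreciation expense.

Depreciable base = $137,856 − $12,000 = $125,856.
Year 1: ⌊$137,856 × 125%/6⌋ = $28,720. Book value $109,136.
Year 2: ⌊$109,136 × 125%/6⌋ = $22,736. Book value $86,400.
Year 3: ⌊$86,400 × 125%/6⌋ = $18,000. Book value $68,400.
Year 4: ⌊$68,400 × 125%/6⌋ = $14,250. Book value $54,150.

$14,250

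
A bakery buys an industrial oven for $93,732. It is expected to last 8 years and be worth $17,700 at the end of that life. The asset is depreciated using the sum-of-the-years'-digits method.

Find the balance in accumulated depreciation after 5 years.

Depreciable base = $93,732 − $17,700 = $76,032.
Sum of the years' digits = 8+7+6+5+4+3+2+1 = 36.
Year 1: $76,032 × 8/36 = $16,896. Book value $76,836.
Year 2: $76,032 × 7/36 = $14,784. Book value $62,052.
Year 3: $76,032 × 6/36 = $12,672. Book value $49,380.
Year 4: $76,032 × 5/36 = $10,560. Book value $38,820.
Year 5: $76,032 × 4/36 = $8,448. Book value $30,372.
Accumulated through year 5 = $93,732 − $30,372 = $63,360.

$63,360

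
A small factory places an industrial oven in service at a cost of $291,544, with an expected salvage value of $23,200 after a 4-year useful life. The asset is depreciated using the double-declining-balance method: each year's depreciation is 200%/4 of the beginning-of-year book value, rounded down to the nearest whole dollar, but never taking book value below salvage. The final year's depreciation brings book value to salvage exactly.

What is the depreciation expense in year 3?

$36,443

Depreciable base = $291,544 − $23,200 = $268,344.
Year 1: ⌊$291,544 × 200%/4⌋ = $145,772. Book value $145,772.
Year 2: ⌊$145,772 × 200%/4⌋ = $72,886. Book value $72,886.
Year 3: ⌊$72,886 × 200%/4⌋ = $36,443. Book value $36,443.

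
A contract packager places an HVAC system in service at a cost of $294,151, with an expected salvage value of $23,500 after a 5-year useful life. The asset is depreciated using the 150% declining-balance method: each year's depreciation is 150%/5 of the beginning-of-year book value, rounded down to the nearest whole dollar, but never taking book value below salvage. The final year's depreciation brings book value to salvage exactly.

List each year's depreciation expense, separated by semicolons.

Depreciable base = $294,151 − $23,500 = $270,651.
Year 1: ⌊$294,151 × 150%/5⌋ = $88,245. Book value $205,906.
Year 2: ⌊$205,906 × 150%/5⌋ = $61,771. Book value $144,135.
Year 3: ⌊$144,135 × 150%/5⌋ = $43,240. Book value $100,895.
Year 4: ⌊$100,895 × 150%/5⌋ = $30,268. Book value $70,627.
Year 5 (final): $70,627 − $23,500 = $47,127. Book value $23,500.

$88,245; $61,771; $43,240; $30,268; $47,127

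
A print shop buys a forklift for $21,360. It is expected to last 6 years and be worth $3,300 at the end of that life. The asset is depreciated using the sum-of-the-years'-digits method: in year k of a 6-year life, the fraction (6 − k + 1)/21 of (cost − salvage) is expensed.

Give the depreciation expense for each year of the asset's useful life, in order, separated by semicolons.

$5,160; $4,300; $3,440; $2,580; $1,720; $860

Depreciable base = $21,360 − $3,300 = $18,060.
Sum of the years' digits = 6+5+4+3+2+1 = 21.
Year 1: $18,060 × 6/21 = $5,160. Book value $16,200.
Year 2: $18,060 × 5/21 = $4,300. Book value $11,900.
Year 3: $18,060 × 4/21 = $3,440. Book value $8,460.
Year 4: $18,060 × 3/21 = $2,580. Book value $5,880.
Year 5: $18,060 × 2/21 = $1,720. Book value $4,160.
Year 6: $18,060 × 1/21 = $860. Book value $3,300.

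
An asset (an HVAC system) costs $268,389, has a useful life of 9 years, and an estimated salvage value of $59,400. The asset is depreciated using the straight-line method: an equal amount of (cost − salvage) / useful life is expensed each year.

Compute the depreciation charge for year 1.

Depreciable base = $268,389 − $59,400 = $208,989.
Annual expense = $208,989 / 9 = $23,221.

$23,221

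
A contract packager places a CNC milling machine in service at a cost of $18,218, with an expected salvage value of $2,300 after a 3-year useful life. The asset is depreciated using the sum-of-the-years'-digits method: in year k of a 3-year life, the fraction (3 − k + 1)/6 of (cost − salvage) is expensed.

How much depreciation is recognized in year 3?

Depreciable base = $18,218 − $2,300 = $15,918.
Sum of the years' digits = 3+2+1 = 6.
Year 1: $15,918 × 3/6 = $7,959. Book value $10,259.
Year 2: $15,918 × 2/6 = $5,306. Book value $4,953.
Year 3: $15,918 × 1/6 = $2,653. Book value $2,300.

$2,653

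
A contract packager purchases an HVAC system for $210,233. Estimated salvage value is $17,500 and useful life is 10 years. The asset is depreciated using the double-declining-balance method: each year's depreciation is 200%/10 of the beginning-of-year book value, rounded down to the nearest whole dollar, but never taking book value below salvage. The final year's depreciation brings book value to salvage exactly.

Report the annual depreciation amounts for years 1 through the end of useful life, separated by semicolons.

Depreciable base = $210,233 − $17,500 = $192,733.
Year 1: ⌊$210,233 × 200%/10⌋ = $42,046. Book value $168,187.
Year 2: ⌊$168,187 × 200%/10⌋ = $33,637. Book value $134,550.
Year 3: ⌊$134,550 × 200%/10⌋ = $26,910. Book value $107,640.
Year 4: ⌊$107,640 × 200%/10⌋ = $21,528. Book value $86,112.
Year 5: ⌊$86,112 × 200%/10⌋ = $17,222. Book value $68,890.
Year 6: ⌊$68,890 × 200%/10⌋ = $13,778. Book value $55,112.
Year 7: ⌊$55,112 × 200%/10⌋ = $11,022. Book value $44,090.
Year 8: ⌊$44,090 × 200%/10⌋ = $8,818. Book value $35,272.
Year 9: ⌊$35,272 × 200%/10⌋ = $7,054. Book value $28,218.
Year 10 (final): $28,218 − $17,500 = $10,718. Book value $17,500.

$42,046; $33,637; $26,910; $21,528; $17,222; $13,778; $11,022; $8,818; $7,054; $10,718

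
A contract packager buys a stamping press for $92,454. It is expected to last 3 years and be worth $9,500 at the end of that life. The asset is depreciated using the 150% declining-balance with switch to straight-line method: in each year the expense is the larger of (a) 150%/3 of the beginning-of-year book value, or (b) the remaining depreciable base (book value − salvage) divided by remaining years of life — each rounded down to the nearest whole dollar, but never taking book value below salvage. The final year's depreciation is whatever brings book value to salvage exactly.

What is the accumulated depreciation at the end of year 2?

Depreciable base = $92,454 − $9,500 = $82,954.
Year 1: DB = ⌊$92,454 × 150%/3⌋ = $46,227; SL = ⌊$82,954/3⌋ = $27,651 → take DB $46,227. Book value $46,227.
Year 2: DB = ⌊$46,227 × 150%/3⌋ = $23,113; SL = ⌊$36,727/2⌋ = $18,363 → take DB $23,113. Book value $23,114.
Accumulated through year 2 = $92,454 − $23,114 = $69,340.

$69,340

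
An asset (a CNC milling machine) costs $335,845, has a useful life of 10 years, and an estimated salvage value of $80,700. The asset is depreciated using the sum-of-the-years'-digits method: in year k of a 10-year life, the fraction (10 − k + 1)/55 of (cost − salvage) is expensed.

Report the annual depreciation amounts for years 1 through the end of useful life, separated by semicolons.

$46,390; $41,751; $37,112; $32,473; $27,834; $23,195; $18,556; $13,917; $9,278; $4,639

Depreciable base = $335,845 − $80,700 = $255,145.
Sum of the years' digits = 10+9+8+7+6+5+4+3+2+1 = 55.
Year 1: $255,145 × 10/55 = $46,390. Book value $289,455.
Year 2: $255,145 × 9/55 = $41,751. Book value $247,704.
Year 3: $255,145 × 8/55 = $37,112. Book value $210,592.
Year 4: $255,145 × 7/55 = $32,473. Book value $178,119.
Year 5: $255,145 × 6/55 = $27,834. Book value $150,285.
Year 6: $255,145 × 5/55 = $23,195. Book value $127,090.
Year 7: $255,145 × 4/55 = $18,556. Book value $108,534.
Year 8: $255,145 × 3/55 = $13,917. Book value $94,617.
Year 9: $255,145 × 2/55 = $9,278. Book value $85,339.
Year 10: $255,145 × 1/55 = $4,639. Book value $80,700.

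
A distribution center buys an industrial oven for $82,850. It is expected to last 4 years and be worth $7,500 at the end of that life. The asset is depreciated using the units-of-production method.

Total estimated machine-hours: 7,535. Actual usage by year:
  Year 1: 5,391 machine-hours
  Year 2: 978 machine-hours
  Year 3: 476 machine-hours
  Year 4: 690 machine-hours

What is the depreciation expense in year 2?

Depreciable base = $82,850 − $7,500 = $75,350.
Rate = $75,350 / 7,535 machine-hours = $10 per machine-hour.
Year 1: 5,391 × $10 = $53,910. Book value $28,940.
Year 2: 978 × $10 = $9,780. Book value $19,160.

$9,780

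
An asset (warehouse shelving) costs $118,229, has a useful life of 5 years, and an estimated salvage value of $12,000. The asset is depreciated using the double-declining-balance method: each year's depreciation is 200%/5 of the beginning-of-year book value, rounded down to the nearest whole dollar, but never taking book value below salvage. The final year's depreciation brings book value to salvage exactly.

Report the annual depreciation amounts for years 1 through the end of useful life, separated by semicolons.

Depreciable base = $118,229 − $12,000 = $106,229.
Year 1: ⌊$118,229 × 200%/5⌋ = $47,291. Book value $70,938.
Year 2: ⌊$70,938 × 200%/5⌋ = $28,375. Book value $42,563.
Year 3: ⌊$42,563 × 200%/5⌋ = $17,025. Book value $25,538.
Year 4: ⌊$25,538 × 200%/5⌋ = $10,215. Book value $15,323.
Year 5 (final): $15,323 − $12,000 = $3,323. Book value $12,000.

$47,291; $28,375; $17,025; $10,215; $3,323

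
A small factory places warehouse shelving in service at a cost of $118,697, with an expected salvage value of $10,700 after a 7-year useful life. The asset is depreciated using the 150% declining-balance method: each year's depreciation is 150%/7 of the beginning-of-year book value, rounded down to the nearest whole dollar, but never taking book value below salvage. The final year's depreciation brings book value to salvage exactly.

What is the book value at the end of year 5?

$35,545

Depreciable base = $118,697 − $10,700 = $107,997.
Year 1: ⌊$118,697 × 150%/7⌋ = $25,435. Book value $93,262.
Year 2: ⌊$93,262 × 150%/7⌋ = $19,984. Book value $73,278.
Year 3: ⌊$73,278 × 150%/7⌋ = $15,702. Book value $57,576.
Year 4: ⌊$57,576 × 150%/7⌋ = $12,337. Book value $45,239.
Year 5: ⌊$45,239 × 150%/7⌋ = $9,694. Book value $35,545.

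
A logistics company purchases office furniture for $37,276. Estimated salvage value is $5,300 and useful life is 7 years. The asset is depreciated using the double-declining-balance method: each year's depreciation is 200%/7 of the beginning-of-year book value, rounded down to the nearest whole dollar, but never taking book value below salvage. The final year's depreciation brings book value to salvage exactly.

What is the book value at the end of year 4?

$9,704

Depreciable base = $37,276 − $5,300 = $31,976.
Year 1: ⌊$37,276 × 200%/7⌋ = $10,650. Book value $26,626.
Year 2: ⌊$26,626 × 200%/7⌋ = $7,607. Book value $19,019.
Year 3: ⌊$19,019 × 200%/7⌋ = $5,434. Book value $13,585.
Year 4: ⌊$13,585 × 200%/7⌋ = $3,881. Book value $9,704.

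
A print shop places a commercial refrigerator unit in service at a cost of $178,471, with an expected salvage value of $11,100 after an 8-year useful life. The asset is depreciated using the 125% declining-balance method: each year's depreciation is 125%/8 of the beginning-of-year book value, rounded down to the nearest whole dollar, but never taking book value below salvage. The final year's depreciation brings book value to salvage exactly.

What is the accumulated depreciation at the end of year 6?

Depreciable base = $178,471 − $11,100 = $167,371.
Year 1: ⌊$178,471 × 125%/8⌋ = $27,886. Book value $150,585.
Year 2: ⌊$150,585 × 125%/8⌋ = $23,528. Book value $127,057.
Year 3: ⌊$127,057 × 125%/8⌋ = $19,852. Book value $107,205.
Year 4: ⌊$107,205 × 125%/8⌋ = $16,750. Book value $90,455.
Year 5: ⌊$90,455 × 125%/8⌋ = $14,133. Book value $76,322.
Year 6: ⌊$76,322 × 125%/8⌋ = $11,925. Book value $64,397.
Accumulated through year 6 = $178,471 − $64,397 = $114,074.

$114,074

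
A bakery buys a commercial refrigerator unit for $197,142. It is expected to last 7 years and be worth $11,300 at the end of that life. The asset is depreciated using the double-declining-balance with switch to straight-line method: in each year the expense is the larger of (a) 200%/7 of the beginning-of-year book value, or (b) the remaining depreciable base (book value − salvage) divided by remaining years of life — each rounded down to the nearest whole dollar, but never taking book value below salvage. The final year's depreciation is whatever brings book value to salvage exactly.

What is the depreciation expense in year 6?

$12,678

Depreciable base = $197,142 − $11,300 = $185,842.
Year 1: DB = ⌊$197,142 × 200%/7⌋ = $56,326; SL = ⌊$185,842/7⌋ = $26,548 → take DB $56,326. Book value $140,816.
Year 2: DB = ⌊$140,816 × 200%/7⌋ = $40,233; SL = ⌊$129,516/6⌋ = $21,586 → take DB $40,233. Book value $100,583.
Year 3: DB = ⌊$100,583 × 200%/7⌋ = $28,738; SL = ⌊$89,283/5⌋ = $17,856 → take DB $28,738. Book value $71,845.
Year 4: DB = ⌊$71,845 × 200%/7⌋ = $20,527; SL = ⌊$60,545/4⌋ = $15,136 → take DB $20,527. Book value $51,318.
Year 5: DB = ⌊$51,318 × 200%/7⌋ = $14,662; SL = ⌊$40,018/3⌋ = $13,339 → take DB $14,662. Book value $36,656.
Year 6: DB = ⌊$36,656 × 200%/7⌋ = $10,473; SL = ⌊$25,356/2⌋ = $12,678 → take SL $12,678. Book value $23,978.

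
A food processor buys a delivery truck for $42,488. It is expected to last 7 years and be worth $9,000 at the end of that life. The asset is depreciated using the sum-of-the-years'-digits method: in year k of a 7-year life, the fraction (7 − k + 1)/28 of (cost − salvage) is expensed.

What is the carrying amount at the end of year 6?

$10,196

Depreciable base = $42,488 − $9,000 = $33,488.
Sum of the years' digits = 7+6+5+4+3+2+1 = 28.
Year 1: $33,488 × 7/28 = $8,372. Book value $34,116.
Year 2: $33,488 × 6/28 = $7,176. Book value $26,940.
Year 3: $33,488 × 5/28 = $5,980. Book value $20,960.
Year 4: $33,488 × 4/28 = $4,784. Book value $16,176.
Year 5: $33,488 × 3/28 = $3,588. Book value $12,588.
Year 6: $33,488 × 2/28 = $2,392. Book value $10,196.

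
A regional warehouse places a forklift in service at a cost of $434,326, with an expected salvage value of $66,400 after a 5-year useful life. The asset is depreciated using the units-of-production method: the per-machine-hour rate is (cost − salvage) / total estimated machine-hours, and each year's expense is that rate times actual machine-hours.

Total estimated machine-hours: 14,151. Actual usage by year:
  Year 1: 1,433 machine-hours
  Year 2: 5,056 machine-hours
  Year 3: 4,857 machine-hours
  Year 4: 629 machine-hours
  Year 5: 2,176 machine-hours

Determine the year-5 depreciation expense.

$56,576

Depreciable base = $434,326 − $66,400 = $367,926.
Rate = $367,926 / 14,151 machine-hours = $26 per machine-hour.
Year 1: 1,433 × $26 = $37,258. Book value $397,068.
Year 2: 5,056 × $26 = $131,456. Book value $265,612.
Year 3: 4,857 × $26 = $126,282. Book value $139,330.
Year 4: 629 × $26 = $16,354. Book value $122,976.
Year 5: 2,176 × $26 = $56,576. Book value $66,400.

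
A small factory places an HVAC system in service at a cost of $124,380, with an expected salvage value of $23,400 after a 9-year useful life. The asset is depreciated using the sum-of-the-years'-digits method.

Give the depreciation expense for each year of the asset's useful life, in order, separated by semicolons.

$20,196; $17,952; $15,708; $13,464; $11,220; $8,976; $6,732; $4,488; $2,244

Depreciable base = $124,380 − $23,400 = $100,980.
Sum of the years' digits = 9+8+7+6+5+4+3+2+1 = 45.
Year 1: $100,980 × 9/45 = $20,196. Book value $104,184.
Year 2: $100,980 × 8/45 = $17,952. Book value $86,232.
Year 3: $100,980 × 7/45 = $15,708. Book value $70,524.
Year 4: $100,980 × 6/45 = $13,464. Book value $57,060.
Year 5: $100,980 × 5/45 = $11,220. Book value $45,840.
Year 6: $100,980 × 4/45 = $8,976. Book value $36,864.
Year 7: $100,980 × 3/45 = $6,732. Book value $30,132.
Year 8: $100,980 × 2/45 = $4,488. Book value $25,644.
Year 9: $100,980 × 1/45 = $2,244. Book value $23,400.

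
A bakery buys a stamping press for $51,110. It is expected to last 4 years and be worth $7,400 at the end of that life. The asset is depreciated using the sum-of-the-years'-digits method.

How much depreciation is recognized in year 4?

Depreciable base = $51,110 − $7,400 = $43,710.
Sum of the years' digits = 4+3+2+1 = 10.
Year 1: $43,710 × 4/10 = $17,484. Book value $33,626.
Year 2: $43,710 × 3/10 = $13,113. Book value $20,513.
Year 3: $43,710 × 2/10 = $8,742. Book value $11,771.
Year 4: $43,710 × 1/10 = $4,371. Book value $7,400.

$4,371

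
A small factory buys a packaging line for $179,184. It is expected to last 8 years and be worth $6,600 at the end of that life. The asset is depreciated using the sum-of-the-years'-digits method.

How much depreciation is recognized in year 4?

Depreciable base = $179,184 − $6,600 = $172,584.
Sum of the years' digits = 8+7+6+5+4+3+2+1 = 36.
Year 1: $172,584 × 8/36 = $38,352. Book value $140,832.
Year 2: $172,584 × 7/36 = $33,558. Book value $107,274.
Year 3: $172,584 × 6/36 = $28,764. Book value $78,510.
Year 4: $172,584 × 5/36 = $23,970. Book value $54,540.

$23,970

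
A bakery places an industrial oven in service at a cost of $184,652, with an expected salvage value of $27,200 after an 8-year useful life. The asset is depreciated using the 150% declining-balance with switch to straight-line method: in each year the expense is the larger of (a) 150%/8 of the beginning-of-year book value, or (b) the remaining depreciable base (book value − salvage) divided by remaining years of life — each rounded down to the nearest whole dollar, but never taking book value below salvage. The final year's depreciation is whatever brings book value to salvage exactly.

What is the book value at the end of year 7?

$39,929

Depreciable base = $184,652 − $27,200 = $157,452.
Year 1: DB = ⌊$184,652 × 150%/8⌋ = $34,622; SL = ⌊$157,452/8⌋ = $19,681 → take DB $34,622. Book value $150,030.
Year 2: DB = ⌊$150,030 × 150%/8⌋ = $28,130; SL = ⌊$122,830/7⌋ = $17,547 → take DB $28,130. Book value $121,900.
Year 3: DB = ⌊$121,900 × 150%/8⌋ = $22,856; SL = ⌊$94,700/6⌋ = $15,783 → take DB $22,856. Book value $99,044.
Year 4: DB = ⌊$99,044 × 150%/8⌋ = $18,570; SL = ⌊$71,844/5⌋ = $14,368 → take DB $18,570. Book value $80,474.
Year 5: DB = ⌊$80,474 × 150%/8⌋ = $15,088; SL = ⌊$53,274/4⌋ = $13,318 → take DB $15,088. Book value $65,386.
Year 6: DB = ⌊$65,386 × 150%/8⌋ = $12,259; SL = ⌊$38,186/3⌋ = $12,728 → take SL $12,728. Book value $52,658.
Year 7: DB = ⌊$52,658 × 150%/8⌋ = $9,873; SL = ⌊$25,458/2⌋ = $12,729 → take SL $12,729. Book value $39,929.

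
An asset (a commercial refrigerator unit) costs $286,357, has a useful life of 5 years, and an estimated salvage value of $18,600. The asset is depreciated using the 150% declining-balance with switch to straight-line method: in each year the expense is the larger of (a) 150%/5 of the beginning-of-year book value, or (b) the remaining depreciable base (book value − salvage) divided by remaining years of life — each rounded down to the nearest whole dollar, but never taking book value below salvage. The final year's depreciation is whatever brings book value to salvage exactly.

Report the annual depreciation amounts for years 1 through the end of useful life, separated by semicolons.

Depreciable base = $286,357 − $18,600 = $267,757.
Year 1: DB = ⌊$286,357 × 150%/5⌋ = $85,907; SL = ⌊$267,757/5⌋ = $53,551 → take DB $85,907. Book value $200,450.
Year 2: DB = ⌊$200,450 × 150%/5⌋ = $60,135; SL = ⌊$181,850/4⌋ = $45,462 → take DB $60,135. Book value $140,315.
Year 3: DB = ⌊$140,315 × 150%/5⌋ = $42,094; SL = ⌊$121,715/3⌋ = $40,571 → take DB $42,094. Book value $98,221.
Year 4: DB = ⌊$98,221 × 150%/5⌋ = $29,466; SL = ⌊$79,621/2⌋ = $39,810 → take SL $39,810. Book value $58,411.
Year 5 (final): $58,411 − $18,600 = $39,811. Book value $18,600.

$85,907; $60,135; $42,094; $39,810; $39,811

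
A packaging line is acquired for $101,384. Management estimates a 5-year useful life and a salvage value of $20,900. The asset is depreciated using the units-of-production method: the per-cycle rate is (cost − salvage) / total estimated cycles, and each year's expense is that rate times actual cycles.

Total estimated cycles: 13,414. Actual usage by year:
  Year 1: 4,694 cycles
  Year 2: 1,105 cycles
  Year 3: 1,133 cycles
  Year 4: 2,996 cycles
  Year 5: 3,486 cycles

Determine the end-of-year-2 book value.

$66,590

Depreciable base = $101,384 − $20,900 = $80,484.
Rate = $80,484 / 13,414 cycles = $6 per cycle.
Year 1: 4,694 × $6 = $28,164. Book value $73,220.
Year 2: 1,105 × $6 = $6,630. Book value $66,590.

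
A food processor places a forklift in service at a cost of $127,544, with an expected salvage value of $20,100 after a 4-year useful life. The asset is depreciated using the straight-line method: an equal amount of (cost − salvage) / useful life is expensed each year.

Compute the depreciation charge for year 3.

$26,861

Depreciable base = $127,544 − $20,100 = $107,444.
Annual expense = $107,444 / 4 = $26,861.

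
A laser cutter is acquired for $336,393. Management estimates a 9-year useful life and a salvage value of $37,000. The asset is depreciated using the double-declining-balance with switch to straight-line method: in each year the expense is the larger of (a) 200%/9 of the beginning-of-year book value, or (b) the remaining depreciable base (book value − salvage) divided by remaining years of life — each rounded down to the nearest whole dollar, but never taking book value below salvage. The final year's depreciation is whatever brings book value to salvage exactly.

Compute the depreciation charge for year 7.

$16,549

Depreciable base = $336,393 − $37,000 = $299,393.
Year 1: DB = ⌊$336,393 × 200%/9⌋ = $74,754; SL = ⌊$299,393/9⌋ = $33,265 → take DB $74,754. Book value $261,639.
Year 2: DB = ⌊$261,639 × 200%/9⌋ = $58,142; SL = ⌊$224,639/8⌋ = $28,079 → take DB $58,142. Book value $203,497.
Year 3: DB = ⌊$203,497 × 200%/9⌋ = $45,221; SL = ⌊$166,497/7⌋ = $23,785 → take DB $45,221. Book value $158,276.
Year 4: DB = ⌊$158,276 × 200%/9⌋ = $35,172; SL = ⌊$121,276/6⌋ = $20,212 → take DB $35,172. Book value $123,104.
Year 5: DB = ⌊$123,104 × 200%/9⌋ = $27,356; SL = ⌊$86,104/5⌋ = $17,220 → take DB $27,356. Book value $95,748.
Year 6: DB = ⌊$95,748 × 200%/9⌋ = $21,277; SL = ⌊$58,748/4⌋ = $14,687 → take DB $21,277. Book value $74,471.
Year 7: DB = ⌊$74,471 × 200%/9⌋ = $16,549; SL = ⌊$37,471/3⌋ = $12,490 → take DB $16,549. Book value $57,922.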